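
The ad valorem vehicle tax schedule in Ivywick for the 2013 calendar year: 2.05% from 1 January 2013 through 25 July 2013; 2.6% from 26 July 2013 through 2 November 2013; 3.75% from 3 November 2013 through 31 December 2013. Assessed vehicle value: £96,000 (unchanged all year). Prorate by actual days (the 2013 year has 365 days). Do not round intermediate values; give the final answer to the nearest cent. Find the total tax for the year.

1 January – 25 July 2013: 206 days at 2.05% → £96,000 × 2.05% × 206/365 = £1,110.7068
26 July – 2 November 2013: 100 days at 2.6% → £96,000 × 2.6% × 100/365 = £683.8356
3 November – 31 December 2013: 59 days at 3.75% → £96,000 × 3.75% × 59/365 = £581.9178
Total = £2,376.4603

£2,376.46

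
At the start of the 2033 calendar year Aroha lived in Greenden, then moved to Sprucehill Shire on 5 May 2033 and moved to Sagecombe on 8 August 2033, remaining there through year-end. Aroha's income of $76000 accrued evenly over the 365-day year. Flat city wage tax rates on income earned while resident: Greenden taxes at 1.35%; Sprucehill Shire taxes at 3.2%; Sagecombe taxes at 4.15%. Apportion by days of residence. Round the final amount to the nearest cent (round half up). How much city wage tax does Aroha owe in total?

Greenden, 1 January – 4 May 2033: 124 days → $76000 × 1.35% × 124/365 = $348.5589
Sprucehill Shire, 5 May – 7 August 2033: 95 days → $76000 × 3.2% × 95/365 = $632.9863
Sagecombe, 8 August – 31 December 2033: 146 days → $76000 × 4.15% × 146/365 = $1261.6000
Total = $2243.1452

$2243.15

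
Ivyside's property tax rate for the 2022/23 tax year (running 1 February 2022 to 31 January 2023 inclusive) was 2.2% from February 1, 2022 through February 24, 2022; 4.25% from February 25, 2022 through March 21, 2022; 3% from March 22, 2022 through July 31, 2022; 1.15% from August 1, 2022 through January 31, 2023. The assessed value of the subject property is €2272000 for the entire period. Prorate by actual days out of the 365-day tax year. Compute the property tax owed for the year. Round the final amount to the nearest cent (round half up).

€47721.34

February 1 – February 24, 2022: 24 days at 2.2% → €2272000 × 2.2% × 24/365 = €3286.6192
February 25 – March 21, 2022: 25 days at 4.25% → €2272000 × 4.25% × 25/365 = €6613.6986
March 22 – July 31, 2022: 132 days at 3% → €2272000 × 3% × 132/365 = €24649.6438
August 1, 2022 – January 31, 2023: 184 days at 1.15% → €2272000 × 1.15% × 184/365 = €13171.3753
Total = €47721.3370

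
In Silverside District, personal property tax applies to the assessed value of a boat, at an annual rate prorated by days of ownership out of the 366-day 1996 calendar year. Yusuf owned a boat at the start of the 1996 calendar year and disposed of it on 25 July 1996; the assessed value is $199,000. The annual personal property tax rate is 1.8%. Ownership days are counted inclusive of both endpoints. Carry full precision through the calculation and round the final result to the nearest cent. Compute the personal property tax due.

Days held (1 January – 25 July 1996): 207 out of 366
Tax = $199,000 × 1.8% × 207/366 = $2,025.8852

$2,025.89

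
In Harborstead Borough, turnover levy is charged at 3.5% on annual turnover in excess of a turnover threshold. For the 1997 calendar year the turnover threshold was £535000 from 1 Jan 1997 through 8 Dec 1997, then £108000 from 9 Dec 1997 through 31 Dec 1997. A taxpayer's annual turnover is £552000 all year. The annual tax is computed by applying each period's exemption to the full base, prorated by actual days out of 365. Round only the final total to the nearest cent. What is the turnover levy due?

1 Jan – 8 Dec 1997: 342 days, exemption £535000 → (£552000 − £535000) × 3.5% × 342/365 = £557.5068
9 Dec – 31 Dec 1997: 23 days, exemption £108000 → (£552000 − £108000) × 3.5% × 23/365 = £979.2329
Total = £1536.7397

£1536.74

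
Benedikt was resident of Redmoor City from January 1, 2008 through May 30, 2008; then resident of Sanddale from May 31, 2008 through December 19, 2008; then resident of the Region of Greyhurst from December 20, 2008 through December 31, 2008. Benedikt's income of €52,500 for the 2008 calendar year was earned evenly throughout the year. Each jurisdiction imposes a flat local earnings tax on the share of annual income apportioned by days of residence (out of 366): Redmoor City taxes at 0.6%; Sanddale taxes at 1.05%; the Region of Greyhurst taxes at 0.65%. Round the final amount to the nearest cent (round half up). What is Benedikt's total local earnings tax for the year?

€446.90

Redmoor City, January 1 – May 30, 2008: 151 days → €52,500 × 0.6% × 151/366 = €129.9590
Sanddale, May 31 – December 19, 2008: 203 days → €52,500 × 1.05% × 203/366 = €305.7480
The Region of Greyhurst, December 20 – December 31, 2008: 12 days → €52,500 × 0.65% × 12/366 = €11.1885
Total = €446.8955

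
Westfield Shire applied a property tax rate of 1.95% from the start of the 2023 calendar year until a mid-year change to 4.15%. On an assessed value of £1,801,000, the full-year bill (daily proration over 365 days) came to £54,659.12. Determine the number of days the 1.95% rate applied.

Let d = days at the first rate; then 365 − d days at the second rate.
£1,801,000 × [1.95%·d + 4.15%·(365−d)] / 365 = £54,659.12
Solving gives d = 185, so the new rate took effect on 5 Jul 2023.

185 days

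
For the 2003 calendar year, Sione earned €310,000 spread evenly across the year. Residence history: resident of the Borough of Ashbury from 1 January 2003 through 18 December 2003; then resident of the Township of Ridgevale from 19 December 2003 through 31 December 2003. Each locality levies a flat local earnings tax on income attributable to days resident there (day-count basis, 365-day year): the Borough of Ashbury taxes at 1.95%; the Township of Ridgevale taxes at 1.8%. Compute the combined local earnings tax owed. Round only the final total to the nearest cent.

€6,028.44

The Borough of Ashbury, 1 January – 18 December 2003: 352 days → €310,000 × 1.95% × 352/365 = €5,829.6986
The Township of Ridgevale, 19 December – 31 December 2003: 13 days → €310,000 × 1.8% × 13/365 = €198.7397
Total = €6,028.4384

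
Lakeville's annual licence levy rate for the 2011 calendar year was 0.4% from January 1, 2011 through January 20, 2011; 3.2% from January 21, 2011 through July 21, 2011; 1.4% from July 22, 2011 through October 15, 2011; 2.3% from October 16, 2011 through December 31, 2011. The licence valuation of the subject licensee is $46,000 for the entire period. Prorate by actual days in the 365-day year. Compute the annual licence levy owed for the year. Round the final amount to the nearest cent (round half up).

January 1 – January 20, 2011: 20 days at 0.4% → $46,000 × 0.4% × 20/365 = $10.0822
January 21 – July 21, 2011: 182 days at 3.2% → $46,000 × 3.2% × 182/365 = $733.9836
July 22 – October 15, 2011: 86 days at 1.4% → $46,000 × 1.4% × 86/365 = $151.7370
October 16 – December 31, 2011: 77 days at 2.3% → $46,000 × 2.3% × 77/365 = $223.1945
Total = $1,118.9973

$1,119.00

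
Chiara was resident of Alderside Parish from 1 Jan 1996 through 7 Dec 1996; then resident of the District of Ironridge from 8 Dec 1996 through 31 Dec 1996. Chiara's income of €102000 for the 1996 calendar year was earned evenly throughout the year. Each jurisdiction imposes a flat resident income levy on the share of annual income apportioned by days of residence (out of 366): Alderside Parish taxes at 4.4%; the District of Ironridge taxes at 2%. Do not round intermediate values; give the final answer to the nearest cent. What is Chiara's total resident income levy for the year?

Alderside Parish, 1 Jan – 7 Dec 1996: 342 days → €102000 × 4.4% × 342/366 = €4193.7049
The District of Ironridge, 8 Dec – 31 Dec 1996: 24 days → €102000 × 2% × 24/366 = €133.7705
Total = €4327.4754

€4327.48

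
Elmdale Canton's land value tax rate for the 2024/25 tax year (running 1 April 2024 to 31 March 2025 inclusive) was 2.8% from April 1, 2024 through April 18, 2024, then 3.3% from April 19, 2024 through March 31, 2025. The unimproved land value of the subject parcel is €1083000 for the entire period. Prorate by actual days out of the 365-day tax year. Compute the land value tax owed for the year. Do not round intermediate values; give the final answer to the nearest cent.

April 1 – April 18, 2024: 18 days at 2.8% → €1083000 × 2.8% × 18/365 = €1495.4301
April 19, 2024 – March 31, 2025: 347 days at 3.3% → €1083000 × 3.3% × 347/365 = €33976.5288
Total = €35471.9589

€35471.96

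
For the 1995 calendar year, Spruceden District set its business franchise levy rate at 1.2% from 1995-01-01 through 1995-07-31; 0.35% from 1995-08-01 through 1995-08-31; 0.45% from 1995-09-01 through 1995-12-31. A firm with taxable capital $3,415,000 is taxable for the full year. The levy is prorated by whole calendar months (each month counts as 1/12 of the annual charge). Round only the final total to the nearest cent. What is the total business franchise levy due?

1995-01-01 to 1995-07-31: 7 months at 1.2% → $3,415,000 × 1.2% × 7/12 = $23,905.0000
1995-08-01 to 1995-08-31: 1 month at 0.35% → $3,415,000 × 0.35% × 1/12 = $996.0417
1995-09-01 to 1995-12-31: 4 months at 0.45% → $3,415,000 × 0.45% × 4/12 = $5,122.5000
Total = $30,023.5417

$30,023.54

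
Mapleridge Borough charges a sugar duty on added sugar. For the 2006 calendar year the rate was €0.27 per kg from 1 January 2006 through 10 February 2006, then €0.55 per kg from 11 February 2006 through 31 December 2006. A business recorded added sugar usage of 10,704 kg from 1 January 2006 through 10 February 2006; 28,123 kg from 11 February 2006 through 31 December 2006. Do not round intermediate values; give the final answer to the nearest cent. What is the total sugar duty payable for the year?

1 January – 10 February 2006: 10,704 kg at €0.27/kg → €2,890.08
11 February – 31 December 2006: 28,123 kg at €0.55/kg → €15,467.65

€18,357.73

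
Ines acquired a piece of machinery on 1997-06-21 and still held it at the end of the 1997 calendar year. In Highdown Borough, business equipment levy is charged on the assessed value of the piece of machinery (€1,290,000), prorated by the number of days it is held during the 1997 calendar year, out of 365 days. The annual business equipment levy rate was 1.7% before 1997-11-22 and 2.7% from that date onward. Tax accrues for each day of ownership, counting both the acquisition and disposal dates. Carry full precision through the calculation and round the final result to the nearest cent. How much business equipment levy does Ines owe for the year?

1997-06-21 to 1997-11-21: 154 days at 1.7% → €1,290,000 × 1.7% × 154/365 = €9,252.6575
1997-11-22 to 1997-12-31: 40 days at 2.7% → €1,290,000 × 2.7% × 40/365 = €3,816.9863
Total = €13,069.6438

€13,069.64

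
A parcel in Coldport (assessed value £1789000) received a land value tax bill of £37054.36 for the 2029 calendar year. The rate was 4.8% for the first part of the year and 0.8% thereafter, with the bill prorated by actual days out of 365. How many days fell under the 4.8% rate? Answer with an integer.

Let d = days at the first rate; then 365 − d days at the second rate.
£1789000 × [4.8%·d + 0.8%·(365−d)] / 365 = £37054.36
Solving gives d = 116, so the new rate took effect on 27 April 2029.

116 days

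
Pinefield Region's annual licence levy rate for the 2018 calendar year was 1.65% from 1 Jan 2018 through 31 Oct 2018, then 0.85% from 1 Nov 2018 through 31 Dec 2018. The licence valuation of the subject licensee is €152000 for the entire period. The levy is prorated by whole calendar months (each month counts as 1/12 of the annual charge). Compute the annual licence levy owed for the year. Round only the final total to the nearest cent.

1 Jan – 31 Oct 2018: 10 months at 1.65% → €152000 × 1.65% × 10/12 = €2090.0000
1 Nov – 31 Dec 2018: 2 months at 0.85% → €152000 × 0.85% × 2/12 = €215.3333
Total = €2305.3333

€2305.33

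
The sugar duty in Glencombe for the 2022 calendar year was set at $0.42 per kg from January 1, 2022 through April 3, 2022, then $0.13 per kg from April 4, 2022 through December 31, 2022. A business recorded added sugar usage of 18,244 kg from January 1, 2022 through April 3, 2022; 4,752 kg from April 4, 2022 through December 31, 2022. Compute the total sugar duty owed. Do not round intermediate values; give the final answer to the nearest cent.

$8,280.24

January 1 – April 3, 2022: 18,244 kg at $0.42/kg → $7,662.48
April 4 – December 31, 2022: 4,752 kg at $0.13/kg → $617.76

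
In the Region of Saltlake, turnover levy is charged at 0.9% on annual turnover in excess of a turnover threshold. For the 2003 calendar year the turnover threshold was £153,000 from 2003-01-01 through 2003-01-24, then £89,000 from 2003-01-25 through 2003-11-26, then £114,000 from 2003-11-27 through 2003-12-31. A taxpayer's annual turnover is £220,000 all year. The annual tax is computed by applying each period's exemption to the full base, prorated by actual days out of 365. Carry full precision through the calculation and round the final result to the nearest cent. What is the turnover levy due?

£1,119.55

2003-01-01 to 2003-01-24: 24 days, exemption £153,000 → (£220,000 − £153,000) × 0.9% × 24/365 = £39.6493
2003-01-25 to 2003-11-26: 306 days, exemption £89,000 → (£220,000 − £89,000) × 0.9% × 306/365 = £988.4219
2003-11-27 to 2003-12-31: 35 days, exemption £114,000 → (£220,000 − £114,000) × 0.9% × 35/365 = £91.4795
Total = £1,119.5507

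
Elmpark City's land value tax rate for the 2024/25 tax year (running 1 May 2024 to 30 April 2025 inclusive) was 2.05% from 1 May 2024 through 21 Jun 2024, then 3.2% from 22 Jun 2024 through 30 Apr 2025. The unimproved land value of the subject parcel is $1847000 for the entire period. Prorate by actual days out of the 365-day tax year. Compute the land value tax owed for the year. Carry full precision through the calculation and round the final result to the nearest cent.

$56077.96

1 May – 21 Jun 2024: 52 days at 2.05% → $1847000 × 2.05% × 52/365 = $5394.2521
22 Jun 2024 – 30 Apr 2025: 313 days at 3.2% → $1847000 × 3.2% × 313/365 = $50683.7041
Total = $56077.9562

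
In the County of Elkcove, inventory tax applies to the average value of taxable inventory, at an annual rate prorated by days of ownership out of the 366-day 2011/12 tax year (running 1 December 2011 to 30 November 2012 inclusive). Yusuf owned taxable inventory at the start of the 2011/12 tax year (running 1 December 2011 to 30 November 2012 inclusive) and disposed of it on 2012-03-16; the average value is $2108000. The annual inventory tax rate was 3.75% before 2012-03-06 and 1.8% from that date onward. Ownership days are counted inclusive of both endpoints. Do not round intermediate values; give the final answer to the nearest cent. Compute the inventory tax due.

$21874.82

2011-12-01 to 2012-03-05: 96 days at 3.75% → $2108000 × 3.75% × 96/366 = $20734.4262
2012-03-06 to 2012-03-16: 11 days at 1.8% → $2108000 × 1.8% × 11/366 = $1140.3934
Total = $21874.8197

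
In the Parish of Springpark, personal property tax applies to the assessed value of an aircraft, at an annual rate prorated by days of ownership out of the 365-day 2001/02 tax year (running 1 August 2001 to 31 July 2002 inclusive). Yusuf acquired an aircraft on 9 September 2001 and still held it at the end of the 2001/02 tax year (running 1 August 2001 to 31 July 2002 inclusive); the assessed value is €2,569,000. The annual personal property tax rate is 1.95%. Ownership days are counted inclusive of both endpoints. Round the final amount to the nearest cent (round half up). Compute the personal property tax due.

€44,742.83

Days held (9 September 2001 – 31 July 2002): 326 out of 365
Tax = €2,569,000 × 1.95% × 326/365 = €44,742.8301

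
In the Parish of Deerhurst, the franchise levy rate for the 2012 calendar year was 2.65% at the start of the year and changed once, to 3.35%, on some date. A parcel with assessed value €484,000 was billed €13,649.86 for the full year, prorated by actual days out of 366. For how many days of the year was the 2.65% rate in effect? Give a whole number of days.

277 days

Let d = days at the first rate; then 366 − d days at the second rate.
€484,000 × [2.65%·d + 3.35%·(366−d)] / 366 = €13,649.86
Solving gives d = 277, so the new rate took effect on October 4, 2012.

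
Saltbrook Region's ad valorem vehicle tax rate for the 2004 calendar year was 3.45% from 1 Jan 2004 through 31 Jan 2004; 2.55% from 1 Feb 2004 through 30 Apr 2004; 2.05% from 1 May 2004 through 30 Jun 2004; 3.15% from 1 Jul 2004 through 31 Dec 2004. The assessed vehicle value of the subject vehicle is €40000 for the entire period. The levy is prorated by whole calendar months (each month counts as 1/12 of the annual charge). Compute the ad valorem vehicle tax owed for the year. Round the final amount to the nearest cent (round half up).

€1136.67

1 Jan – 31 Jan 2004: 1 month at 3.45% → €40000 × 3.45% × 1/12 = €115.0000
1 Feb – 30 Apr 2004: 3 months at 2.55% → €40000 × 2.55% × 3/12 = €255.0000
1 May – 30 Jun 2004: 2 months at 2.05% → €40000 × 2.05% × 2/12 = €136.6667
1 Jul – 31 Dec 2004: 6 months at 3.15% → €40000 × 3.15% × 6/12 = €630.0000
Total = €1136.6667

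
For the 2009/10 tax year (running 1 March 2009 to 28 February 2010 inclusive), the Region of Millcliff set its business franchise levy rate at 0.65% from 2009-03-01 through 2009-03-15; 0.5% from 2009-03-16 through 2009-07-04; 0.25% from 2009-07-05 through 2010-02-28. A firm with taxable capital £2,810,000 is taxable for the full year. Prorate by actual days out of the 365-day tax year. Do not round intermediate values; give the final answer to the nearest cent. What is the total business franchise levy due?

2009-03-01 to 2009-03-15: 15 days at 0.65% → £2,810,000 × 0.65% × 15/365 = £750.6164
2009-03-16 to 2009-07-04: 111 days at 0.5% → £2,810,000 × 0.5% × 111/365 = £4,272.7397
2009-07-05 to 2010-02-28: 239 days at 0.25% → £2,810,000 × 0.25% × 239/365 = £4,599.9315
Total = £9,623.2877

£9,623.29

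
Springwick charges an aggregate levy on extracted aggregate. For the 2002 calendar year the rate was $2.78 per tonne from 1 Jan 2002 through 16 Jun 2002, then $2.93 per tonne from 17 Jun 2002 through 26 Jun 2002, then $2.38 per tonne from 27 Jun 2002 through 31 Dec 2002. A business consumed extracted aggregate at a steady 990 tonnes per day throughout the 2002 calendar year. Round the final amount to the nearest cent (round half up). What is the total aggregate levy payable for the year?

$931,590.00

1 Jan – 16 Jun 2002: 167 days × 990 tonnes/day = 165,330 tonnes at $2.78/tonne → $459,617.40
17 Jun – 26 Jun 2002: 10 days × 990 tonnes/day = 9,900 tonnes at $2.93/tonne → $29,007.00
27 Jun – 31 Dec 2002: 188 days × 990 tonnes/day = 186,120 tonnes at $2.38/tonne → $442,965.60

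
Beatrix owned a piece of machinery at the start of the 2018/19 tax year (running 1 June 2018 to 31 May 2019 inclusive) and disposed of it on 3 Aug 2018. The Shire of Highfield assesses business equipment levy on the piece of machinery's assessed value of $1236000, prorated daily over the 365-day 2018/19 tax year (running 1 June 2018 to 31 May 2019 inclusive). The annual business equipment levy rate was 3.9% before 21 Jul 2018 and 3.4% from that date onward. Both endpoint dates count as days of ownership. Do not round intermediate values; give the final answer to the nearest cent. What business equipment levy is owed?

$8215.17

1 Jun – 20 Jul 2018: 50 days at 3.9% → $1236000 × 3.9% × 50/365 = $6603.2877
21 Jul – 3 Aug 2018: 14 days at 3.4% → $1236000 × 3.4% × 14/365 = $1611.8795
Total = $8215.1671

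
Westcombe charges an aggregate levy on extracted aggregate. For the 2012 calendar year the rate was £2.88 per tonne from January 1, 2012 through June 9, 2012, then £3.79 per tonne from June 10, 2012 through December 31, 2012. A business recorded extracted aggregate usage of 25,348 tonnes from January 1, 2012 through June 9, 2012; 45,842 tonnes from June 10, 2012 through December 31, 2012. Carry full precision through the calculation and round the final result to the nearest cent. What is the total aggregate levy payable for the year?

January 1 – June 9, 2012: 25,348 tonnes at £2.88/tonne → £73002.24
June 10 – December 31, 2012: 45,842 tonnes at £3.79/tonne → £173741.18

£246743.42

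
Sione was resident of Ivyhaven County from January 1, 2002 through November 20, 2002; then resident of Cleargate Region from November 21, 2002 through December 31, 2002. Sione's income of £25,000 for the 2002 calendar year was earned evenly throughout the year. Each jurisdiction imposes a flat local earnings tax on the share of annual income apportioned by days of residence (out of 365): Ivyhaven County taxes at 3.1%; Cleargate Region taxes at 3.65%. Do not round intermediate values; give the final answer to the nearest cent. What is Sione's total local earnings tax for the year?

Ivyhaven County, January 1 – November 20, 2002: 324 days → £25,000 × 3.1% × 324/365 = £687.9452
Cleargate Region, November 21 – December 31, 2002: 41 days → £25,000 × 3.65% × 41/365 = £102.5000
Total = £790.4452

£790.45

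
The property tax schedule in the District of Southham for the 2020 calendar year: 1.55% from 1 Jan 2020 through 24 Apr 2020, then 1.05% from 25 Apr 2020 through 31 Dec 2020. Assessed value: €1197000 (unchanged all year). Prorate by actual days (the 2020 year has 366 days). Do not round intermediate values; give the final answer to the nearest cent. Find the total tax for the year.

1 Jan – 24 Apr 2020: 115 days at 1.55% → €1197000 × 1.55% × 115/366 = €5829.6516
25 Apr – 31 Dec 2020: 251 days at 1.05% → €1197000 × 1.05% × 251/366 = €8619.3811
Total = €14449.0328

€14449.03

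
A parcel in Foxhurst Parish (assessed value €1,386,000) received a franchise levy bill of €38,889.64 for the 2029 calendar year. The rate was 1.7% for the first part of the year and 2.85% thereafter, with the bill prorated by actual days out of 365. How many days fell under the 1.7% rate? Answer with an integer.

14 days

Let d = days at the first rate; then 365 − d days at the second rate.
€1,386,000 × [1.7%·d + 2.85%·(365−d)] / 365 = €38,889.64
Solving gives d = 14, so the new rate took effect on January 15, 2029.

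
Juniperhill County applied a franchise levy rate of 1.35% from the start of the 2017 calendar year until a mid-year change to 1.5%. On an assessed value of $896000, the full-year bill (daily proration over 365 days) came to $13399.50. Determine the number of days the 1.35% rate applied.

Let d = days at the first rate; then 365 − d days at the second rate.
$896000 × [1.35%·d + 1.5%·(365−d)] / 365 = $13399.50
Solving gives d = 11, so the new rate took effect on January 12, 2017.

11 days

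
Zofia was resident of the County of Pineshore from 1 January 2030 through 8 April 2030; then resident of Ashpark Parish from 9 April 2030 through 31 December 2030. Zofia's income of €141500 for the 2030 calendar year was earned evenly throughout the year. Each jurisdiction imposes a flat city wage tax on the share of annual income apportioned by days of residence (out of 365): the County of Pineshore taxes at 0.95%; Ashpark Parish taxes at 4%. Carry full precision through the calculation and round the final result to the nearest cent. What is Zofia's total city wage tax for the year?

€4501.25

The County of Pineshore, 1 January – 8 April 2030: 98 days → €141500 × 0.95% × 98/365 = €360.9219
Ashpark Parish, 9 April – 31 December 2030: 267 days → €141500 × 4% × 267/365 = €4140.3288
Total = €4501.2507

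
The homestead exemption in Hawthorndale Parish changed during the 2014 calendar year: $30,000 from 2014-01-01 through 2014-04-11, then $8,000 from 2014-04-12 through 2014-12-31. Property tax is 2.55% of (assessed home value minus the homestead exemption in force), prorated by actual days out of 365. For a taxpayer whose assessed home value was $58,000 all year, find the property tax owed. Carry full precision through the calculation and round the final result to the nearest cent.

$1,119.76

2014-01-01 to 2014-04-11: 101 days, exemption $30,000 → ($58,000 − $30,000) × 2.55% × 101/365 = $197.5726
2014-04-12 to 2014-12-31: 264 days, exemption $8,000 → ($58,000 − $8,000) × 2.55% × 264/365 = $922.1918
Total = $1,119.7644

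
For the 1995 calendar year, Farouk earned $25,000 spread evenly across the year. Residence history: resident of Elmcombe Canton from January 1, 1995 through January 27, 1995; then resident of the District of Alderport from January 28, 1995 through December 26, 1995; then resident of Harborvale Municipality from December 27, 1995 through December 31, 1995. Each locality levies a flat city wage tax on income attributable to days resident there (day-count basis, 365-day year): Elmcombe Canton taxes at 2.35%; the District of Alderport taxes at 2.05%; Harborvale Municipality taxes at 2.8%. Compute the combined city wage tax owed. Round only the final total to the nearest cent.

$520.62

Elmcombe Canton, January 1 – January 27, 1995: 27 days → $25,000 × 2.35% × 27/365 = $43.4589
The District of Alderport, January 28 – December 26, 1995: 333 days → $25,000 × 2.05% × 333/365 = $467.5685
Harborvale Municipality, December 27 – December 31, 1995: 5 days → $25,000 × 2.8% × 5/365 = $9.5890
Total = $520.6164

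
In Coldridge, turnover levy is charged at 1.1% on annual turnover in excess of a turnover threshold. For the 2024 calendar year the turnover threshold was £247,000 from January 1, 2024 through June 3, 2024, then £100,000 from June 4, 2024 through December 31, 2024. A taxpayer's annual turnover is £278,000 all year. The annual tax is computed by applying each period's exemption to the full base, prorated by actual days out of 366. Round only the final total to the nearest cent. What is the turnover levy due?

£1,273.20

January 1 – June 3, 2024: 155 days, exemption £247,000 → (£278,000 − £247,000) × 1.1% × 155/366 = £144.4126
June 4 – December 31, 2024: 211 days, exemption £100,000 → (£278,000 − £100,000) × 1.1% × 211/366 = £1,128.7923
Total = £1,273.2049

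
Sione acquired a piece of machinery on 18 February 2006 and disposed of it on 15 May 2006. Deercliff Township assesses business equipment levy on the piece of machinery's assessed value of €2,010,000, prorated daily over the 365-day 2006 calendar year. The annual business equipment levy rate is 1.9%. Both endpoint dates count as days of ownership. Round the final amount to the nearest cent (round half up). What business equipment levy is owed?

Days held (18 February – 15 May 2006): 87 out of 365
Tax = €2,010,000 × 1.9% × 87/365 = €9,102.8219

€9,102.82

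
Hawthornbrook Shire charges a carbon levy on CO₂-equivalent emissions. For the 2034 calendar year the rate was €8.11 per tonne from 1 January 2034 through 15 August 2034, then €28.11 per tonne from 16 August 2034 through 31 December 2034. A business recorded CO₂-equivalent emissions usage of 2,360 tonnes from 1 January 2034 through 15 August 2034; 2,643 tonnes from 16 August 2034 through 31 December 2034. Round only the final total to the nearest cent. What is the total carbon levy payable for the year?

1 January – 15 August 2034: 2,360 tonnes at €8.11/tonne → €19,139.60
16 August – 31 December 2034: 2,643 tonnes at €28.11/tonne → €74,294.73

€93,434.33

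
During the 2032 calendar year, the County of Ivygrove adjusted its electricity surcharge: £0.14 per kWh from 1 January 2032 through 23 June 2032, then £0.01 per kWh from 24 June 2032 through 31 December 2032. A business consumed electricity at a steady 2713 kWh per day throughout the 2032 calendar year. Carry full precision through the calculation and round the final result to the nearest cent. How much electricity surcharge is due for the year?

1 January – 23 June 2032: 175 days × 2713 kWh/day = 474,775 kWh at £0.14/kWh → £66,468.50
24 June – 31 December 2032: 191 days × 2713 kWh/day = 518,183 kWh at £0.01/kWh → £5,181.83

£71,650.33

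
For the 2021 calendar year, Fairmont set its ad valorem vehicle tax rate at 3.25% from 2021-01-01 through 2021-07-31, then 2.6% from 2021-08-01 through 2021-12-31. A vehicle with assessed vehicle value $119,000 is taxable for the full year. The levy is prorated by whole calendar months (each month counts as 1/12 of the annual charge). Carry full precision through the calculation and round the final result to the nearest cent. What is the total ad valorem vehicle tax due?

$3,545.21

2021-01-01 to 2021-07-31: 7 months at 3.25% → $119,000 × 3.25% × 7/12 = $2,256.0417
2021-08-01 to 2021-12-31: 5 months at 2.6% → $119,000 × 2.6% × 5/12 = $1,289.1667
Total = $3,545.2083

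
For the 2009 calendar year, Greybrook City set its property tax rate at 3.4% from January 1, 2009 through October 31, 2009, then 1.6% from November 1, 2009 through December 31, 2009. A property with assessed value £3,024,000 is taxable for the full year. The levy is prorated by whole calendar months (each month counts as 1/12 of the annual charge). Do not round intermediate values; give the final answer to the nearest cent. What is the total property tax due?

£93,744.00

January 1 – October 31, 2009: 10 months at 3.4% → £3,024,000 × 3.4% × 10/12 = £85,680.0000
November 1 – December 31, 2009: 2 months at 1.6% → £3,024,000 × 1.6% × 2/12 = £8,064.0000
Total = £93,744.0000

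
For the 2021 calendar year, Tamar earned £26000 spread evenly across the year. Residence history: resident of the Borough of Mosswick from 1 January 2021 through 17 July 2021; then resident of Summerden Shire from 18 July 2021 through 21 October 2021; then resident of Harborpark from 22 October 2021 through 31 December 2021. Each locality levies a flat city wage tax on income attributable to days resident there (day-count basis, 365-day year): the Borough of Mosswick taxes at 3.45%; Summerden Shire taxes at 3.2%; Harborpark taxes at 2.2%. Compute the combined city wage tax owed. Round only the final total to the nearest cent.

£816.68

The Borough of Mosswick, 1 January – 17 July 2021: 198 days → £26000 × 3.45% × 198/365 = £486.5918
Summerden Shire, 18 July – 21 October 2021: 96 days → £26000 × 3.2% × 96/365 = £218.8274
Harborpark, 22 October – 31 December 2021: 71 days → £26000 × 2.2% × 71/365 = £111.2658
Total = £816.6849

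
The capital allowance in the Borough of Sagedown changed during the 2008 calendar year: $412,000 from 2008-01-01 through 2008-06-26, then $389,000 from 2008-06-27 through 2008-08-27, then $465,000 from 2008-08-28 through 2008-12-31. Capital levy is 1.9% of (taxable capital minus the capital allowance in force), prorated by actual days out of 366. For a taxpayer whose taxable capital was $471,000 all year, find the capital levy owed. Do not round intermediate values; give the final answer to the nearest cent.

$848.36

2008-01-01 to 2008-06-26: 178 days, exemption $412,000 → ($471,000 − $412,000) × 1.9% × 178/366 = $545.1858
2008-06-27 to 2008-08-27: 62 days, exemption $389,000 → ($471,000 − $389,000) × 1.9% × 62/366 = $263.9235
2008-08-28 to 2008-12-31: 126 days, exemption $465,000 → ($471,000 − $465,000) × 1.9% × 126/366 = $39.2459
Total = $848.3552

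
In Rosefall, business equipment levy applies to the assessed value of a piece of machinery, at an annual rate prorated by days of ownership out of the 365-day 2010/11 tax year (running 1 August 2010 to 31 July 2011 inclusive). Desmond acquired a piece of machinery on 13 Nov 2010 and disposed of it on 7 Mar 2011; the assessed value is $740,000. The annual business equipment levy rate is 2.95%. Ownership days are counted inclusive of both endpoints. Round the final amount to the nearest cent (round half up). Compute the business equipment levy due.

Days held (13 Nov 2010 – 7 Mar 2011): 115 out of 365
Tax = $740,000 × 2.95% × 115/365 = $6,877.9452

$6,877.95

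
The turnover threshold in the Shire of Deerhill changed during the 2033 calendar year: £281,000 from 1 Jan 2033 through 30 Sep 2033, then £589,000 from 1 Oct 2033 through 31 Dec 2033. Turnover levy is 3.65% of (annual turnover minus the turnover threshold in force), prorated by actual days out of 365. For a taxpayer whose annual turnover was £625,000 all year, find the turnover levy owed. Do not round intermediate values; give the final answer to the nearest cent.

£9,722.40

1 Jan – 30 Sep 2033: 273 days, exemption £281,000 → (£625,000 − £281,000) × 3.65% × 273/365 = £9,391.2000
1 Oct – 31 Dec 2033: 92 days, exemption £589,000 → (£625,000 − £589,000) × 3.65% × 92/365 = £331.2000
Total = £9,722.4000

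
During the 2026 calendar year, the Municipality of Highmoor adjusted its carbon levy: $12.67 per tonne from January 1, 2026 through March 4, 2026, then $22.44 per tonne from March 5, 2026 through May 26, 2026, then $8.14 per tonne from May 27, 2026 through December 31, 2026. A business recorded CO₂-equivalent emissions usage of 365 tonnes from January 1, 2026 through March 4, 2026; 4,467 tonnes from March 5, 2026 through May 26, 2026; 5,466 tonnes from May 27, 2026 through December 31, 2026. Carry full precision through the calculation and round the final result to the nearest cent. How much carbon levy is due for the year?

$149,357.27

January 1 – March 4, 2026: 365 tonnes at $12.67/tonne → $4,624.55
March 5 – May 26, 2026: 4,467 tonnes at $22.44/tonne → $100,239.48
May 27 – December 31, 2026: 5,466 tonnes at $8.14/tonne → $44,493.24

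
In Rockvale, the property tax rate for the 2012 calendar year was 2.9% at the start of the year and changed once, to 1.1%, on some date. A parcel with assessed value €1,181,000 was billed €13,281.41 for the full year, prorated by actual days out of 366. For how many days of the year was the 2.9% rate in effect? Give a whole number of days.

5 days

Let d = days at the first rate; then 366 − d days at the second rate.
€1,181,000 × [2.9%·d + 1.1%·(366−d)] / 366 = €13,281.41
Solving gives d = 5, so the new rate took effect on January 6, 2012.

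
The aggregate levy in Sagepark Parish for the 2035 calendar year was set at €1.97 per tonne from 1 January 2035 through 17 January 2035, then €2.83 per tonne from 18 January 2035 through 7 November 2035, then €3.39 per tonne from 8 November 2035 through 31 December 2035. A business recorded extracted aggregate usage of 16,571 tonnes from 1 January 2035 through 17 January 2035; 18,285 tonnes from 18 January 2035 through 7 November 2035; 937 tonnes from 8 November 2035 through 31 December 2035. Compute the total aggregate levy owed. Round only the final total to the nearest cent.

1 January – 17 January 2035: 16,571 tonnes at €1.97/tonne → €32,644.87
18 January – 7 November 2035: 18,285 tonnes at €2.83/tonne → €51,746.55
8 November – 31 December 2035: 937 tonnes at €3.39/tonne → €3,176.43

€87,567.85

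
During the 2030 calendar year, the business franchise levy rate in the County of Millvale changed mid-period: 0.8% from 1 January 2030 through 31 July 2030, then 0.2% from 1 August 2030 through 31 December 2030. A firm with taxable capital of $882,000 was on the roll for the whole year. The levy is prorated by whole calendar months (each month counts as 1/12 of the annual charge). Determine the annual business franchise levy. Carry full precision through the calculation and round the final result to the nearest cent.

1 January – 31 July 2030: 7 months at 0.8% → $882,000 × 0.8% × 7/12 = $4,116.0000
1 August – 31 December 2030: 5 months at 0.2% → $882,000 × 0.2% × 5/12 = $735.0000
Total = $4,851.0000

$4,851.00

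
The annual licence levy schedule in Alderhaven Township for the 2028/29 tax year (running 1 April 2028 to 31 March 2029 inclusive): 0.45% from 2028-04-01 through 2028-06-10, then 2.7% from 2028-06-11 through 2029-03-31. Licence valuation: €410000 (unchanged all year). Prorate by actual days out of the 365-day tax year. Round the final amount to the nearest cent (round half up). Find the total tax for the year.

2028-04-01 to 2028-06-10: 71 days at 0.45% → €410000 × 0.45% × 71/365 = €358.8904
2028-06-11 to 2029-03-31: 294 days at 2.7% → €410000 × 2.7% × 294/365 = €8916.6575
Total = €9275.5479

€9275.55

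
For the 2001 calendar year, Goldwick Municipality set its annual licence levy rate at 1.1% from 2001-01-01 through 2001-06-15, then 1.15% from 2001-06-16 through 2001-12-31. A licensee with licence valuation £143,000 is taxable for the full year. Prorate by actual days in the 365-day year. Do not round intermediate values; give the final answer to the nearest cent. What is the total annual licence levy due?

£1,611.98

2001-01-01 to 2001-06-15: 166 days at 1.1% → £143,000 × 1.1% × 166/365 = £715.3918
2001-06-16 to 2001-12-31: 199 days at 1.15% → £143,000 × 1.15% × 199/365 = £896.5904
Total = £1,611.9822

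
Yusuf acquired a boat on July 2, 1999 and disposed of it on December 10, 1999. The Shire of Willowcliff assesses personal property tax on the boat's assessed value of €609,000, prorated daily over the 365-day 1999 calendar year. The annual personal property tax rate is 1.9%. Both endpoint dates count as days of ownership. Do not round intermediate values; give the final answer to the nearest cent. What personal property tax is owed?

€5,135.62

Days held (July 2 – December 10, 1999): 162 out of 365
Tax = €609,000 × 1.9% × 162/365 = €5,135.6219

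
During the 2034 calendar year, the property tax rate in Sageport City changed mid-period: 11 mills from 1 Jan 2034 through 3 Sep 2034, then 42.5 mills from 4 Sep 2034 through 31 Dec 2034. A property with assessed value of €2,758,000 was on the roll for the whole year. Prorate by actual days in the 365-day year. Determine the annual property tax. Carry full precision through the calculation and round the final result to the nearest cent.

€58,662.28

1 Jan – 3 Sep 2034: 246 days at 11 mills → €2,758,000 × 1.1% × 246/365 = €20,446.9808
4 Sep – 31 Dec 2034: 119 days at 42.5 mills → €2,758,000 × 4.25% × 119/365 = €38,215.3014
Total = €58,662.2822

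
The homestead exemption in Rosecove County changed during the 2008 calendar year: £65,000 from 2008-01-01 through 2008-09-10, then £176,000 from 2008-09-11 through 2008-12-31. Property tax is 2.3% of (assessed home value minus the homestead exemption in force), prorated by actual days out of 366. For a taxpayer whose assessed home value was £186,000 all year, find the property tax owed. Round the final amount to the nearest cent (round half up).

2008-01-01 to 2008-09-10: 254 days, exemption £65,000 → (£186,000 − £65,000) × 2.3% × 254/366 = £1,931.3716
2008-09-11 to 2008-12-31: 112 days, exemption £176,000 → (£186,000 − £176,000) × 2.3% × 112/366 = £70.3825
Total = £2,001.7541

£2,001.75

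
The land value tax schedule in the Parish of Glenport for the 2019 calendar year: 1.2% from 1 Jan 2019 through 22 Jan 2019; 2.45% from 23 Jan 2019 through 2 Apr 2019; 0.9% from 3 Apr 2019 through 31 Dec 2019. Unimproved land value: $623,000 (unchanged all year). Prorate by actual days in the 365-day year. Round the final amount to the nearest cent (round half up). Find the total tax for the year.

$7,571.58

1 Jan – 22 Jan 2019: 22 days at 1.2% → $623,000 × 1.2% × 22/365 = $450.6082
23 Jan – 2 Apr 2019: 70 days at 2.45% → $623,000 × 2.45% × 70/365 = $2,927.2466
3 Apr – 31 Dec 2019: 273 days at 0.9% → $623,000 × 0.9% × 273/365 = $4,193.7288
Total = $7,571.5836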